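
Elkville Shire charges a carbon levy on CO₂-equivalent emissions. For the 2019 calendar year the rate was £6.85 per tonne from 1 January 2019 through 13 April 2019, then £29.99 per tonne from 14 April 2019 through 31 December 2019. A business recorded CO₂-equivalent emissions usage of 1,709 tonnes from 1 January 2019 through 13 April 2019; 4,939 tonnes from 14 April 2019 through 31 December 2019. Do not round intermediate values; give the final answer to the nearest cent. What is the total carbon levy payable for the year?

1 January – 13 April 2019: 1,709 tonnes at £6.85/tonne → £11,706.65
14 April – 31 December 2019: 4,939 tonnes at £29.99/tonne → £148,120.61

£159,827.26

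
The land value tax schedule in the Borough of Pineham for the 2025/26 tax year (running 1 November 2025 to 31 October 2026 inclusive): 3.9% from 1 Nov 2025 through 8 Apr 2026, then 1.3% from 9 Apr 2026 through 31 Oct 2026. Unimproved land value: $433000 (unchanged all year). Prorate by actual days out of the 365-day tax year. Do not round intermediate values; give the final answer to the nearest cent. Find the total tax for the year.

1 Nov 2025 – 8 Apr 2026: 159 days at 3.9% → $433000 × 3.9% × 159/365 = $7356.2548
9 Apr – 31 Oct 2026: 206 days at 1.3% → $433000 × 1.3% × 206/365 = $3176.9151
Total = $10533.1699

$10533.17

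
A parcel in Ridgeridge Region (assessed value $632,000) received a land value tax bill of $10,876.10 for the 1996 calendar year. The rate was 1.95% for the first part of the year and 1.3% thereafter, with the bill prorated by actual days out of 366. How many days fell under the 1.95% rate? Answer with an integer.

Let d = days at the first rate; then 366 − d days at the second rate.
$632,000 × [1.95%·d + 1.3%·(366−d)] / 366 = $10,876.10
Solving gives d = 237, so the new rate took effect on August 25, 1996.

237 days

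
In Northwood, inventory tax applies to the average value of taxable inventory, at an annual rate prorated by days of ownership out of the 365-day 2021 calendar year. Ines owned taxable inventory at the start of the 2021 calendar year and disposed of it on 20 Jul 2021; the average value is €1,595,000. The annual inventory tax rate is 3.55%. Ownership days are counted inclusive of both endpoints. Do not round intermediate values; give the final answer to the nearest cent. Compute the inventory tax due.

€31,181.16

Days held (1 Jan – 20 Jul 2021): 201 out of 365
Tax = €1,595,000 × 3.55% × 201/365 = €31,181.1575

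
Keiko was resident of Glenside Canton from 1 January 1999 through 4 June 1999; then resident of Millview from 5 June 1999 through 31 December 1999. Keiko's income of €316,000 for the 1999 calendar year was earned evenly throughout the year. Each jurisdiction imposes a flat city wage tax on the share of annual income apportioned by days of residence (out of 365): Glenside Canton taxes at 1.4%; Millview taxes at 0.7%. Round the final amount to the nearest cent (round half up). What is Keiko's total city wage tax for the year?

€3,151.34

Glenside Canton, 1 January – 4 June 1999: 155 days → €316,000 × 1.4% × 155/365 = €1,878.6849
Millview, 5 June – 31 December 1999: 210 days → €316,000 × 0.7% × 210/365 = €1,272.6575
Total = €3,151.3425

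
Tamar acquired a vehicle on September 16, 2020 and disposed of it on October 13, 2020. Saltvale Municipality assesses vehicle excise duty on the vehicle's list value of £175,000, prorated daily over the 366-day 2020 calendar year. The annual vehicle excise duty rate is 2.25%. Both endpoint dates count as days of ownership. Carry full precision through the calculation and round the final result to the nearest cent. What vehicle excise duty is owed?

£301.23

Days held (September 16 – October 13, 2020): 28 out of 366
Tax = £175,000 × 2.25% × 28/366 = £301.2295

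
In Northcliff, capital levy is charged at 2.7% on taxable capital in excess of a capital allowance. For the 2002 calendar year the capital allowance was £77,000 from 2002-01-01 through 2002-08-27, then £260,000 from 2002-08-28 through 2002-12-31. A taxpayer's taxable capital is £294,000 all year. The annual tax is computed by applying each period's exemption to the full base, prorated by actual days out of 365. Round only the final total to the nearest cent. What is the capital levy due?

2002-01-01 to 2002-08-27: 239 days, exemption £77,000 → (£294,000 − £77,000) × 2.7% × 239/365 = £3,836.4411
2002-08-28 to 2002-12-31: 126 days, exemption £260,000 → (£294,000 − £260,000) × 2.7% × 126/365 = £316.8986
Total = £4,153.3397

£4,153.34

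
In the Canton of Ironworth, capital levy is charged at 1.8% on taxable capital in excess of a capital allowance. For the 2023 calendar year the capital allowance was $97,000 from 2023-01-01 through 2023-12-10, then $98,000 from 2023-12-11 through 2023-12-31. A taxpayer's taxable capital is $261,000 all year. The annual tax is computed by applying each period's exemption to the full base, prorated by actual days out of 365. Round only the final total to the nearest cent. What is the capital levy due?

$2,950.96

2023-01-01 to 2023-12-10: 344 days, exemption $97,000 → ($261,000 − $97,000) × 1.8% × 344/365 = $2,782.1589
2023-12-11 to 2023-12-31: 21 days, exemption $98,000 → ($261,000 − $98,000) × 1.8% × 21/365 = $168.8055
Total = $2,950.9644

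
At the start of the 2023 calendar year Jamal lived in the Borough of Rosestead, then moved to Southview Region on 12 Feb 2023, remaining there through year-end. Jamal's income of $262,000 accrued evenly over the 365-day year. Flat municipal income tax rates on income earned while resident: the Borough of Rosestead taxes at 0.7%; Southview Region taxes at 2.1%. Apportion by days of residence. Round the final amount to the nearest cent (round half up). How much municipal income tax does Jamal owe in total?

$5,079.93

The Borough of Rosestead, 1 Jan – 11 Feb 2023: 42 days → $262,000 × 0.7% × 42/365 = $211.0356
Southview Region, 12 Feb – 31 Dec 2023: 323 days → $262,000 × 2.1% × 323/365 = $4,868.8932
Total = $5,079.9288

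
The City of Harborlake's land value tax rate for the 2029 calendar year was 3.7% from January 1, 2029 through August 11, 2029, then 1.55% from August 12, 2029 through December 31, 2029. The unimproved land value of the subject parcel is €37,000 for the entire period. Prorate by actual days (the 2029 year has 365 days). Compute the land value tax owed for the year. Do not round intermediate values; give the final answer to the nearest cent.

€1,059.52

January 1 – August 11, 2029: 223 days at 3.7% → €37,000 × 3.7% × 223/365 = €836.4027
August 12 – December 31, 2029: 142 days at 1.55% → €37,000 × 1.55% × 142/365 = €223.1151
Total = €1,059.5178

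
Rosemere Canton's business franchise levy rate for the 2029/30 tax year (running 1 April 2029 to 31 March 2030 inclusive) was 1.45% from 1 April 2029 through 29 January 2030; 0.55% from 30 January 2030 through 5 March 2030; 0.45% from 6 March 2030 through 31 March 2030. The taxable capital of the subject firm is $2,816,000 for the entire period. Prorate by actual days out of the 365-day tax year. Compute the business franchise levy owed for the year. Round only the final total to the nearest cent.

$36,395.84

1 April 2029 – 29 January 2030: 304 days at 1.45% → $2,816,000 × 1.45% × 304/365 = $34,008.0219
30 January – 5 March 2030: 35 days at 0.55% → $2,816,000 × 0.55% × 35/365 = $1,485.1507
6 March – 31 March 2030: 26 days at 0.45% → $2,816,000 × 0.45% × 26/365 = $902.6630
Total = $36,395.8356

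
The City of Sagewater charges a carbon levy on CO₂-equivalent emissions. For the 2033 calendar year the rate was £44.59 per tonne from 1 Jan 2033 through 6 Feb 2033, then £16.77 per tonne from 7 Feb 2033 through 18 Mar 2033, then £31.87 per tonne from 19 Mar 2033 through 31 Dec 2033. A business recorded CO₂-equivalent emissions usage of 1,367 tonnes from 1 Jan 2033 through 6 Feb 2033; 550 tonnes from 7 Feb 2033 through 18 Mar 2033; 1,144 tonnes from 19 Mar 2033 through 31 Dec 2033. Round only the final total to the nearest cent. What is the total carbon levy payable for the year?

£106637.31

1 Jan – 6 Feb 2033: 1,367 tonnes at £44.59/tonne → £60954.53
7 Feb – 18 Mar 2033: 550 tonnes at £16.77/tonne → £9223.50
19 Mar – 31 Dec 2033: 1,144 tonnes at £31.87/tonne → £36459.28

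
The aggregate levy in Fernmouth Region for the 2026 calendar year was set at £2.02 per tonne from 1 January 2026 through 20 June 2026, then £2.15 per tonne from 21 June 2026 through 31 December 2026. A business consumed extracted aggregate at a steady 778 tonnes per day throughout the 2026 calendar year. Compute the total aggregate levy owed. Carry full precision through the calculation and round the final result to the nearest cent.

1 January – 20 June 2026: 171 days × 778 tonnes/day = 133,038 tonnes at £2.02/tonne → £268,736.76
21 June – 31 December 2026: 194 days × 778 tonnes/day = 150,932 tonnes at £2.15/tonne → £324,503.80

£593,240.56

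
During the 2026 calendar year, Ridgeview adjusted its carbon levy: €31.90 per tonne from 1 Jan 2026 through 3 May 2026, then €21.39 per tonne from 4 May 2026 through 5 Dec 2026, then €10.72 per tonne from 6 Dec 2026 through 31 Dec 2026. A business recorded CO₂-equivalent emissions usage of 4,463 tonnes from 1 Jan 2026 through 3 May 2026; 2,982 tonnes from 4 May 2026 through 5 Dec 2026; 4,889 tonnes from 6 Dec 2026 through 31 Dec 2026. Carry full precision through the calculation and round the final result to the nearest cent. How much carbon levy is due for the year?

1 Jan – 3 May 2026: 4,463 tonnes at €31.90/tonne → €142,369.70
4 May – 5 Dec 2026: 2,982 tonnes at €21.39/tonne → €63,784.98
6 Dec – 31 Dec 2026: 4,889 tonnes at €10.72/tonne → €52,410.08

€258,564.76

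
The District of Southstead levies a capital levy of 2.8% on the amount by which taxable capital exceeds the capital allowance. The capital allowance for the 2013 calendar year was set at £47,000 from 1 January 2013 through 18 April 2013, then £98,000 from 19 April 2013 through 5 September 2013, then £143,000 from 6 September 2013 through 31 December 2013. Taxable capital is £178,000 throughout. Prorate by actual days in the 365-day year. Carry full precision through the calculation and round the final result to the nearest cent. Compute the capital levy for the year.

£2,258.64

1 January – 18 April 2013: 108 days, exemption £47,000 → (£178,000 − £47,000) × 2.8% × 108/365 = £1,085.3260
19 April – 5 September 2013: 140 days, exemption £98,000 → (£178,000 − £98,000) × 2.8% × 140/365 = £859.1781
6 September – 31 December 2013: 117 days, exemption £143,000 → (£178,000 − £143,000) × 2.8% × 117/365 = £314.1370
Total = £2,258.6411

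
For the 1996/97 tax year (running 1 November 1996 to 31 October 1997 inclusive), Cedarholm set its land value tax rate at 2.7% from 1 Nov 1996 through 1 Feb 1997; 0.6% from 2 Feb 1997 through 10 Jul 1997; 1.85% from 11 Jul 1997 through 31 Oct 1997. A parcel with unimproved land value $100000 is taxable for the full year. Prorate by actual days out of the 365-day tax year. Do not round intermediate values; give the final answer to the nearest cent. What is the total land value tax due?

$1522.05

1 Nov 1996 – 1 Feb 1997: 93 days at 2.7% → $100000 × 2.7% × 93/365 = $687.9452
2 Feb – 10 Jul 1997: 159 days at 0.6% → $100000 × 0.6% × 159/365 = $261.3699
11 Jul – 31 Oct 1997: 113 days at 1.85% → $100000 × 1.85% × 113/365 = $572.7397
Total = $1522.0548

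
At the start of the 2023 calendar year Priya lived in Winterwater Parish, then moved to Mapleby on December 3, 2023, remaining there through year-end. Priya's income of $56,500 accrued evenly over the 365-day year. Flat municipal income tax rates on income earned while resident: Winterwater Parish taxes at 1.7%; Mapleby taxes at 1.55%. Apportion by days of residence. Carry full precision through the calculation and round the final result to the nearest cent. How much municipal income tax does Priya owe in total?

$953.77

Winterwater Parish, January 1 – December 2, 2023: 336 days → $56,500 × 1.7% × 336/365 = $884.1863
Mapleby, December 3 – December 31, 2023: 29 days → $56,500 × 1.55% × 29/365 = $69.5801
Total = $953.7664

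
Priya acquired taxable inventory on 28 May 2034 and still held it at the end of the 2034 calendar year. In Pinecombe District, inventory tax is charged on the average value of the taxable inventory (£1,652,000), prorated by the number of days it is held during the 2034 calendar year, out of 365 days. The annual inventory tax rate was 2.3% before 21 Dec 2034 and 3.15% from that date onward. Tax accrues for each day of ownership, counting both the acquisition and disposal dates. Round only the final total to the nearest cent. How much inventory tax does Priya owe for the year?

28 May – 20 Dec 2034: 207 days at 2.3% → £1,652,000 × 2.3% × 207/365 = £21,548.4164
21 Dec – 31 Dec 2034: 11 days at 3.15% → £1,652,000 × 3.15% × 11/365 = £1,568.2685
Total = £23,116.6849

£23,116.68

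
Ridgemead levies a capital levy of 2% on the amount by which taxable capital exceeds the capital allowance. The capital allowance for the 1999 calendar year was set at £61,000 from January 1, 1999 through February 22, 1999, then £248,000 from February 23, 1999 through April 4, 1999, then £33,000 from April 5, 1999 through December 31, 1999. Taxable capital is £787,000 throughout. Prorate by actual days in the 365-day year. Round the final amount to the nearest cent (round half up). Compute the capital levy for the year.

January 1 – February 22, 1999: 53 days, exemption £61,000 → (£787,000 − £61,000) × 2% × 53/365 = £2,108.3836
February 23 – April 4, 1999: 41 days, exemption £248,000 → (£787,000 − £248,000) × 2% × 41/365 = £1,210.9041
April 5 – December 31, 1999: 271 days, exemption £33,000 → (£787,000 − £33,000) × 2% × 271/365 = £11,196.3836
Total = £14,515.6712

£14,515.67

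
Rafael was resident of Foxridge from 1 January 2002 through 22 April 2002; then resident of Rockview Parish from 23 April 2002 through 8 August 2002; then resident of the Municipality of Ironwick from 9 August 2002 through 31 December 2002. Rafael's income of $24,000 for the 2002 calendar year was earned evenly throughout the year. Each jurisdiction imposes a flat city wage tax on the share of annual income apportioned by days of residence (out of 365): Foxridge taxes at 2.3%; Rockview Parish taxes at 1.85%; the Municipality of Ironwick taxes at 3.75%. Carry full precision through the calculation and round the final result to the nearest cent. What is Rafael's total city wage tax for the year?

$658.29

Foxridge, 1 January – 22 April 2002: 112 days → $24,000 × 2.3% × 112/365 = $169.3808
Rockview Parish, 23 April – 8 August 2002: 108 days → $24,000 × 1.85% × 108/365 = $131.3753
The Municipality of Ironwick, 9 August – 31 December 2002: 145 days → $24,000 × 3.75% × 145/365 = $357.5342
Total = $658.2904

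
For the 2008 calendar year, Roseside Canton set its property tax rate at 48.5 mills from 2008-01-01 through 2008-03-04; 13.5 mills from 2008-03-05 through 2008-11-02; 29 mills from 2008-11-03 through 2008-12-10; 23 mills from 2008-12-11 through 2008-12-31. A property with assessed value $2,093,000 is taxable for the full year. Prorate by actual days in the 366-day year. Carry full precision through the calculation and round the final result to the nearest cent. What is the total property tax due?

$45,574.22

2008-01-01 to 2008-03-04: 64 days at 48.5 mills → $2,093,000 × 4.85% × 64/366 = $17,750.4699
2008-03-05 to 2008-11-02: 243 days at 13.5 mills → $2,093,000 × 1.35% × 243/366 = $18,759.7992
2008-11-03 to 2008-12-10: 38 days at 29 mills → $2,093,000 × 2.9% × 38/366 = $6,301.8743
2008-12-11 to 2008-12-31: 21 days at 23 mills → $2,093,000 × 2.3% × 21/366 = $2,762.0738
Total = $45,574.2172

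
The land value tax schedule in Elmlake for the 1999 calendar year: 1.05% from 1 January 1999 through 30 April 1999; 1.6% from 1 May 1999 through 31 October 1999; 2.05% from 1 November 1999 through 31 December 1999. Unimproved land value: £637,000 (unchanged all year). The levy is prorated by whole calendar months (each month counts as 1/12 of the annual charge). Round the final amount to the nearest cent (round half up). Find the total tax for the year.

£9,501.92

1 January – 30 April 1999: 4 months at 1.05% → £637,000 × 1.05% × 4/12 = £2,229.5000
1 May – 31 October 1999: 6 months at 1.6% → £637,000 × 1.6% × 6/12 = £5,096.0000
1 November – 31 December 1999: 2 months at 2.05% → £637,000 × 2.05% × 2/12 = £2,176.4167
Total = £9,501.9167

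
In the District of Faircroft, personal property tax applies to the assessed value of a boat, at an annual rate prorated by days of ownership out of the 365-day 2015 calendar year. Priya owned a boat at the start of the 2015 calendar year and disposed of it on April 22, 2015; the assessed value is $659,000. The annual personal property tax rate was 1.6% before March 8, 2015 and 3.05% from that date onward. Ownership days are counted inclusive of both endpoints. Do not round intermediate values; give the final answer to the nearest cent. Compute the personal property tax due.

$4,439.67

January 1 – March 7, 2015: 66 days at 1.6% → $659,000 × 1.6% × 66/365 = $1,906.5863
March 8 – April 22, 2015: 46 days at 3.05% → $659,000 × 3.05% × 46/365 = $2,533.0877
Total = $4,439.6740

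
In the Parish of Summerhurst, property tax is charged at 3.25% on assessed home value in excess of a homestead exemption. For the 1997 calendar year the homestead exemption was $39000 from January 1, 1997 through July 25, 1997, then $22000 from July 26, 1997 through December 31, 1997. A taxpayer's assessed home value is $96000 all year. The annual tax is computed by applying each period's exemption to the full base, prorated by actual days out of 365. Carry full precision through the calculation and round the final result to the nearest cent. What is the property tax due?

$2093.18

January 1 – July 25, 1997: 206 days, exemption $39000 → ($96000 − $39000) × 3.25% × 206/365 = $1045.5205
July 26 – December 31, 1997: 159 days, exemption $22000 → ($96000 − $22000) × 3.25% × 159/365 = $1047.6575
Total = $2093.1781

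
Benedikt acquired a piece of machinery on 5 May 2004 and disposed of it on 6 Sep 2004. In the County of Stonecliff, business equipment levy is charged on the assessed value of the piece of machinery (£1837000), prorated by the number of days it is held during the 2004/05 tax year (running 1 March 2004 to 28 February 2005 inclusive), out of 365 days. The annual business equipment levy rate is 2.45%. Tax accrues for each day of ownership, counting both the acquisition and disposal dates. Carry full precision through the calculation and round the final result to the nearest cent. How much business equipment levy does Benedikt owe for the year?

£15413.18

Days held (5 May – 6 Sep 2004): 125 out of 365
Tax = £1837000 × 2.45% × 125/365 = £15413.1849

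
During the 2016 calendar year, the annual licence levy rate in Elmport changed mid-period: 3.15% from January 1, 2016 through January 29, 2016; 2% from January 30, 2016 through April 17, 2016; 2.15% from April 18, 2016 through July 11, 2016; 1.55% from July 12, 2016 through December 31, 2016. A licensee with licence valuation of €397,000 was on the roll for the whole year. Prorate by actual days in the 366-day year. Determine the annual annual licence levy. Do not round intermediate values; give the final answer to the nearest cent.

€7,595.61

January 1 – January 29, 2016: 29 days at 3.15% → €397,000 × 3.15% × 29/366 = €990.8730
January 30 – April 17, 2016: 79 days at 2% → €397,000 × 2% × 79/366 = €1,713.8251
April 18 – July 11, 2016: 85 days at 2.15% → €397,000 × 2.15% × 85/366 = €1,982.2883
July 12 – December 31, 2016: 173 days at 1.55% → €397,000 × 1.55% × 173/366 = €2,908.6216
Total = €7,595.6079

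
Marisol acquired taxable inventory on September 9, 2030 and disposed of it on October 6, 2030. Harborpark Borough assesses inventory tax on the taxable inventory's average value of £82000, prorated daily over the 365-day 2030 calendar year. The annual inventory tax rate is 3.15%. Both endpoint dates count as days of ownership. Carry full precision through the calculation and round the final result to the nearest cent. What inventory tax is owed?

Days held (September 9 – October 6, 2030): 28 out of 365
Tax = £82000 × 3.15% × 28/365 = £198.1479

£198.15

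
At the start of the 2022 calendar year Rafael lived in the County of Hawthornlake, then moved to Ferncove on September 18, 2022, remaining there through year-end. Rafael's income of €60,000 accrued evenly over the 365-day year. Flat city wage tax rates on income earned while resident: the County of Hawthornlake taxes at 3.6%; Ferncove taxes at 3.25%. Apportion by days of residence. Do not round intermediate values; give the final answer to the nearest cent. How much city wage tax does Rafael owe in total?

The County of Hawthornlake, January 1 – September 17, 2022: 260 days → €60,000 × 3.6% × 260/365 = €1,538.6301
Ferncove, September 18 – December 31, 2022: 105 days → €60,000 × 3.25% × 105/365 = €560.9589
Total = €2,099.5890

€2,099.59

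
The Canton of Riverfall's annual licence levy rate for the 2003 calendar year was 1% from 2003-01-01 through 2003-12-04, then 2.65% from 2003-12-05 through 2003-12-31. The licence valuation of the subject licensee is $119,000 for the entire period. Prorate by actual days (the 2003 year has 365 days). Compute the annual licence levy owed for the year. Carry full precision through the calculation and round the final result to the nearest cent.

$1,335.25

2003-01-01 to 2003-12-04: 338 days at 1% → $119,000 × 1% × 338/365 = $1,101.9726
2003-12-05 to 2003-12-31: 27 days at 2.65% → $119,000 × 2.65% × 27/365 = $233.2726
Total = $1,335.2452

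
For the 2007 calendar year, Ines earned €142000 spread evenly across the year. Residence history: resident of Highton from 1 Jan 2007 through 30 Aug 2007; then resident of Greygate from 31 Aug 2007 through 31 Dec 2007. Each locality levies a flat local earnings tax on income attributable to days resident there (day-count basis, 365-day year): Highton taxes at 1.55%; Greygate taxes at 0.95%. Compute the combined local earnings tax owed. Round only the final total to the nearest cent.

€1913.89

Highton, 1 Jan – 30 Aug 2007: 242 days → €142000 × 1.55% × 242/365 = €1459.2932
Greygate, 31 Aug – 31 Dec 2007: 123 days → €142000 × 0.95% × 123/365 = €454.5945
Total = €1913.8877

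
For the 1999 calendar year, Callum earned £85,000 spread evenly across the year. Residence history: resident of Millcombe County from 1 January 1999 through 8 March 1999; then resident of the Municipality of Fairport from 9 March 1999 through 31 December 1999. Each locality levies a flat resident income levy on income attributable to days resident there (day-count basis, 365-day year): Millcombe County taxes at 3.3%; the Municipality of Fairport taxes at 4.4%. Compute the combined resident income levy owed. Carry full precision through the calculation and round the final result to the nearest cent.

£3,568.37

Millcombe County, 1 January – 8 March 1999: 67 days → £85,000 × 3.3% × 67/365 = £514.8904
The Municipality of Fairport, 9 March – 31 December 1999: 298 days → £85,000 × 4.4% × 298/365 = £3,053.4795
Total = £3,568.3699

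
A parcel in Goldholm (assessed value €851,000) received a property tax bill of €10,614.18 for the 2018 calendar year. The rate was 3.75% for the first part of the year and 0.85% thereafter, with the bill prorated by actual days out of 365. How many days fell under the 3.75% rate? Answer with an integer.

50 days

Let d = days at the first rate; then 365 − d days at the second rate.
€851,000 × [3.75%·d + 0.85%·(365−d)] / 365 = €10,614.18
Solving gives d = 50, so the new rate took effect on 20 February 2018.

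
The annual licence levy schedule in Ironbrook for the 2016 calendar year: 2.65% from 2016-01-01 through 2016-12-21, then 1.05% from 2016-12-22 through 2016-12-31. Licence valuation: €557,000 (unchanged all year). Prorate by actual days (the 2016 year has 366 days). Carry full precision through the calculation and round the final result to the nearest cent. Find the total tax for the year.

€14,517.00

2016-01-01 to 2016-12-21: 356 days at 2.65% → €557,000 × 2.65% × 356/366 = €14,357.2077
2016-12-22 to 2016-12-31: 10 days at 1.05% → €557,000 × 1.05% × 10/366 = €159.7951
Total = €14,517.0027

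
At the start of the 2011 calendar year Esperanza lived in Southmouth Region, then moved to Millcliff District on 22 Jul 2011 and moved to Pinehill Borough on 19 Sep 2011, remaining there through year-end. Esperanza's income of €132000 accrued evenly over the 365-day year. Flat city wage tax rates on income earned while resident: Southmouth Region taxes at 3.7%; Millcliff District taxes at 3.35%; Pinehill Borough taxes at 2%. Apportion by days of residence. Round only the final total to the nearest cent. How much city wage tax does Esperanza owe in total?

Southmouth Region, 1 Jan – 21 Jul 2011: 202 days → €132000 × 3.7% × 202/365 = €2702.9260
Millcliff District, 22 Jul – 18 Sep 2011: 59 days → €132000 × 3.35% × 59/365 = €714.7890
Pinehill Borough, 19 Sep – 31 Dec 2011: 104 days → €132000 × 2% × 104/365 = €752.2192
Total = €4169.9342

€4169.93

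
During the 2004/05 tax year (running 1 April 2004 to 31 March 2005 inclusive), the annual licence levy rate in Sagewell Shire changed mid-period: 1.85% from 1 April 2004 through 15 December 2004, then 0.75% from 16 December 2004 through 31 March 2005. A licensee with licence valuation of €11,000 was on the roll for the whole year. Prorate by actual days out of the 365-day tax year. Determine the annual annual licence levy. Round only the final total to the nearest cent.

1 April – 15 December 2004: 259 days at 1.85% → €11,000 × 1.85% × 259/365 = €144.4014
16 December 2004 – 31 March 2005: 106 days at 0.75% → €11,000 × 0.75% × 106/365 = €23.9589
Total = €168.3603

€168.36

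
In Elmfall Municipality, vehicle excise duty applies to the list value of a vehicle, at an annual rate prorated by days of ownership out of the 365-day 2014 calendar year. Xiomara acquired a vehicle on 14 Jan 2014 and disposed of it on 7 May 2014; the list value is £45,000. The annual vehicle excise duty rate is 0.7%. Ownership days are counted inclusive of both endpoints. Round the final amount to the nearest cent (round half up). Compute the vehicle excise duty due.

Days held (14 Jan – 7 May 2014): 114 out of 365
Tax = £45,000 × 0.7% × 114/365 = £98.3836

£98.38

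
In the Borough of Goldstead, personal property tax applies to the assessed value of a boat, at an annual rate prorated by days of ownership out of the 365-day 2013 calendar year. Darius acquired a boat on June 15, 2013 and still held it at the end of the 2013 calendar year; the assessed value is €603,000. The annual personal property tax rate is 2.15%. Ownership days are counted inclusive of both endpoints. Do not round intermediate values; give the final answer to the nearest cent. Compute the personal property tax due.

€7,103.84

Days held (June 15 – December 31, 2013): 200 out of 365
Tax = €603,000 × 2.15% × 200/365 = €7,103.8356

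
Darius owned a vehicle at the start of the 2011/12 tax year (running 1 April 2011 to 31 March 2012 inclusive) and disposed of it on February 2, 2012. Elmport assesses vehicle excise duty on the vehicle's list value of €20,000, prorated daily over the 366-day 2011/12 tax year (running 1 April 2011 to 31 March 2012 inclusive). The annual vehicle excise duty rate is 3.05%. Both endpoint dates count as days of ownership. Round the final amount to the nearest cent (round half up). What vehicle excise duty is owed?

€513.33

Days held (April 1, 2011 – February 2, 2012): 308 out of 366
Tax = €20,000 × 3.05% × 308/366 = €513.3333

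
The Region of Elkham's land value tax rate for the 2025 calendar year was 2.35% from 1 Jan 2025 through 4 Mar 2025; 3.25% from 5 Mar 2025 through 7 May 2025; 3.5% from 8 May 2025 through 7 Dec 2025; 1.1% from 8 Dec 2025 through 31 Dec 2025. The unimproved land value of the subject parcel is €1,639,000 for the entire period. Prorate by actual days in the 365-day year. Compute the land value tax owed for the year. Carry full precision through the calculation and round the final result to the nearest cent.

€50,806.75

1 Jan – 4 Mar 2025: 63 days at 2.35% → €1,639,000 × 2.35% × 63/365 = €6,648.0534
5 Mar – 7 May 2025: 64 days at 3.25% → €1,639,000 × 3.25% × 64/365 = €9,340.0548
8 May – 7 Dec 2025: 214 days at 3.5% → €1,639,000 × 3.5% × 214/365 = €33,633.1781
8 Dec – 31 Dec 2025: 24 days at 1.1% → €1,639,000 × 1.1% × 24/365 = €1,185.4685
Total = €50,806.7548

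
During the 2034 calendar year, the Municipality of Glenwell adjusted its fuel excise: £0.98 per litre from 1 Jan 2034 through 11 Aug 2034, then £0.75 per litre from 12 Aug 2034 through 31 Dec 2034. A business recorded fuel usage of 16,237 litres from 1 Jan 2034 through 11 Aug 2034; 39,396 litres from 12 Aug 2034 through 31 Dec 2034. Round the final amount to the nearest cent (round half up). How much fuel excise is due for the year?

1 Jan – 11 Aug 2034: 16,237 litres at £0.98/litre → £15,912.26
12 Aug – 31 Dec 2034: 39,396 litres at £0.75/litre → £29,547.00

£45,459.26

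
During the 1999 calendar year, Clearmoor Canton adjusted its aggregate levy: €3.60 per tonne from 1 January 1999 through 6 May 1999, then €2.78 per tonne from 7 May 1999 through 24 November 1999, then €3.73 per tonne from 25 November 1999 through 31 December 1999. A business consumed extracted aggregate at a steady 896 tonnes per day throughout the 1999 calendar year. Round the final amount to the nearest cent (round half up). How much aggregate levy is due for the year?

1 January – 6 May 1999: 126 days × 896 tonnes/day = 112,896 tonnes at €3.60/tonne → €406,425.60
7 May – 24 November 1999: 202 days × 896 tonnes/day = 180,992 tonnes at €2.78/tonne → €503,157.76
25 November – 31 December 1999: 37 days × 896 tonnes/day = 33,152 tonnes at €3.73/tonne → €123,656.96

€1,033,240.32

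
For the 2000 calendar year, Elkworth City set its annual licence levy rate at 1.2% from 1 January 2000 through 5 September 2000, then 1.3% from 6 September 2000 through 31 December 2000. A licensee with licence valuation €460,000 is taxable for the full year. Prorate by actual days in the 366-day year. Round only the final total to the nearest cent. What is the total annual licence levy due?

1 January – 5 September 2000: 249 days at 1.2% → €460,000 × 1.2% × 249/366 = €3,755.4098
6 September – 31 December 2000: 117 days at 1.3% → €460,000 × 1.3% × 117/366 = €1,911.6393
Total = €5,667.0492

€5,667.05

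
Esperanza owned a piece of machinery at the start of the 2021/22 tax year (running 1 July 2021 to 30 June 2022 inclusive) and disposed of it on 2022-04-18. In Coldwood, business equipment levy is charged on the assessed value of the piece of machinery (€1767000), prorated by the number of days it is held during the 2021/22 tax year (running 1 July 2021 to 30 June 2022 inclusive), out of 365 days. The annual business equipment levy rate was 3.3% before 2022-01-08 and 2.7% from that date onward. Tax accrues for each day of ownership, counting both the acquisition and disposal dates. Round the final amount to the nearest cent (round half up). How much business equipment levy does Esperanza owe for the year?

2021-07-01 to 2022-01-07: 191 days at 3.3% → €1767000 × 3.3% × 191/365 = €30513.4274
2022-01-08 to 2022-04-18: 101 days at 2.7% → €1767000 × 2.7% × 101/365 = €13201.6685
Total = €43715.0959

€43715.10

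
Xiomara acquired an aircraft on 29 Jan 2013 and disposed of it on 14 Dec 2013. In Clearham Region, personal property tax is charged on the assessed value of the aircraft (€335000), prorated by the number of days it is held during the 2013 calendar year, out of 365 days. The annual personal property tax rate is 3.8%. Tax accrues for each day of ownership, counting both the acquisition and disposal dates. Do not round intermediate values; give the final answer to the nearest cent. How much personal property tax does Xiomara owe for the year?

Days held (29 Jan – 14 Dec 2013): 320 out of 365
Tax = €335000 × 3.8% × 320/365 = €11160.5479

€11160.55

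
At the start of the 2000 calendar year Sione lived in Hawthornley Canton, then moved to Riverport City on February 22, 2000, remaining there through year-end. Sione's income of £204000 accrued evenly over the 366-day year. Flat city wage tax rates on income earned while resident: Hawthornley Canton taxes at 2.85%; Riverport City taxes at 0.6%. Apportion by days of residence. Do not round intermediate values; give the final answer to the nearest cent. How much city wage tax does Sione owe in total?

£1876.13

Hawthornley Canton, January 1 – February 21, 2000: 52 days → £204000 × 2.85% × 52/366 = £826.0328
Riverport City, February 22 – December 31, 2000: 314 days → £204000 × 0.6% × 314/366 = £1050.0984
Total = £1876.1311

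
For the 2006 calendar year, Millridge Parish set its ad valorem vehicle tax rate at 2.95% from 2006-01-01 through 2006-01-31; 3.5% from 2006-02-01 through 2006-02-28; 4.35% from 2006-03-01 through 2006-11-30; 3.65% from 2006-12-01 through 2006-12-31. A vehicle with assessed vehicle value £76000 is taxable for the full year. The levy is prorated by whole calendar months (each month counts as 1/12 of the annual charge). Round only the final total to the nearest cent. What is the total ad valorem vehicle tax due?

£3119.17

2006-01-01 to 2006-01-31: 1 month at 2.95% → £76000 × 2.95% × 1/12 = £186.8333
2006-02-01 to 2006-02-28: 1 month at 3.5% → £76000 × 3.5% × 1/12 = £221.6667
2006-03-01 to 2006-11-30: 9 months at 4.35% → £76000 × 4.35% × 9/12 = £2479.5000
2006-12-01 to 2006-12-31: 1 month at 3.65% → £76000 × 3.65% × 1/12 = £231.1667
Total = £3119.1667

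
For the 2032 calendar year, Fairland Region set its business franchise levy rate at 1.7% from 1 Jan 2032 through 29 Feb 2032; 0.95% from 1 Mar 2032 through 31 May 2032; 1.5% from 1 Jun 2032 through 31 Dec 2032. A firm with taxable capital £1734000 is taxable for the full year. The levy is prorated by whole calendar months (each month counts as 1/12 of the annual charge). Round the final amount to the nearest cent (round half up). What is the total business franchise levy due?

£24203.75

1 Jan – 29 Feb 2032: 2 months at 1.7% → £1734000 × 1.7% × 2/12 = £4913.0000
1 Mar – 31 May 2032: 3 months at 0.95% → £1734000 × 0.95% × 3/12 = £4118.2500
1 Jun – 31 Dec 2032: 7 months at 1.5% → £1734000 × 1.5% × 7/12 = £15172.5000
Total = £24203.7500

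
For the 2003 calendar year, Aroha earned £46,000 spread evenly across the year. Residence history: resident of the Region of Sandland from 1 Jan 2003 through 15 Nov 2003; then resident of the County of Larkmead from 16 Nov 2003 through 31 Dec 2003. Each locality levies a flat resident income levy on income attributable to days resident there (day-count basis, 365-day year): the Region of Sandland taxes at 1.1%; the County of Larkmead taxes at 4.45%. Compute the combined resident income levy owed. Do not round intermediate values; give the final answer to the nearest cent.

The Region of Sandland, 1 Jan – 15 Nov 2003: 319 days → £46,000 × 1.1% × 319/365 = £442.2301
The County of Larkmead, 16 Nov – 31 Dec 2003: 46 days → £46,000 × 4.45% × 46/365 = £257.9781
Total = £700.2082

£700.21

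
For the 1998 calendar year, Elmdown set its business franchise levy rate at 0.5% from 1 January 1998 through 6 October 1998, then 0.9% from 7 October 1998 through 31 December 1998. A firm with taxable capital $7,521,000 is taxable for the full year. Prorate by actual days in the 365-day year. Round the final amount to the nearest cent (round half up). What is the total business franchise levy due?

1 January – 6 October 1998: 279 days at 0.5% → $7,521,000 × 0.5% × 279/365 = $28,744.6438
7 October – 31 December 1998: 86 days at 0.9% → $7,521,000 × 0.9% × 86/365 = $15,948.6411
Total = $44,693.2849

$44,693.28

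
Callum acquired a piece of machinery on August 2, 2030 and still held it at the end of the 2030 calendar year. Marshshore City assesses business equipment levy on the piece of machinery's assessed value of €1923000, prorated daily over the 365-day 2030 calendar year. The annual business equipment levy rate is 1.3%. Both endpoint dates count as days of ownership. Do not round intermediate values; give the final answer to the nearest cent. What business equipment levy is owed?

€10410.54

Days held (August 2 – December 31, 2030): 152 out of 365
Tax = €1923000 × 1.3% × 152/365 = €10410.5425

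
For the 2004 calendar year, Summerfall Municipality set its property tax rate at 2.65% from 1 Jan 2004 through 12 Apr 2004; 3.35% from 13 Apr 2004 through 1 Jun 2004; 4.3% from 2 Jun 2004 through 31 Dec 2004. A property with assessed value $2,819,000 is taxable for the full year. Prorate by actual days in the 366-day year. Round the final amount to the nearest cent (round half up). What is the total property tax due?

1 Jan – 12 Apr 2004: 103 days at 2.65% → $2,819,000 × 2.65% × 103/366 = $21,023.1161
13 Apr – 1 Jun 2004: 50 days at 3.35% → $2,819,000 × 3.35% × 50/366 = $12,901.1612
2 Jun – 31 Dec 2004: 213 days at 4.3% → $2,819,000 × 4.3% × 213/366 = $70,544.3197
Total = $104,468.5970

$104,468.60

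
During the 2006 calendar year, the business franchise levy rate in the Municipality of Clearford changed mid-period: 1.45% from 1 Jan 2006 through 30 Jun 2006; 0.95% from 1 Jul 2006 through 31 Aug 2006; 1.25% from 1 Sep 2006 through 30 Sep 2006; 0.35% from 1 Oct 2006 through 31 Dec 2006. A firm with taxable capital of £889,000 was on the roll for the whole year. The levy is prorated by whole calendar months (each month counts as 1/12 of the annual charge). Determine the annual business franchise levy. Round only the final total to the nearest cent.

£9,556.75

1 Jan – 30 Jun 2006: 6 months at 1.45% → £889,000 × 1.45% × 6/12 = £6,445.2500
1 Jul – 31 Aug 2006: 2 months at 0.95% → £889,000 × 0.95% × 2/12 = £1,407.5833
1 Sep – 30 Sep 2006: 1 month at 1.25% → £889,000 × 1.25% × 1/12 = £926.0417
1 Oct – 31 Dec 2006: 3 months at 0.35% → £889,000 × 0.35% × 3/12 = £777.8750
Total = £9,556.7500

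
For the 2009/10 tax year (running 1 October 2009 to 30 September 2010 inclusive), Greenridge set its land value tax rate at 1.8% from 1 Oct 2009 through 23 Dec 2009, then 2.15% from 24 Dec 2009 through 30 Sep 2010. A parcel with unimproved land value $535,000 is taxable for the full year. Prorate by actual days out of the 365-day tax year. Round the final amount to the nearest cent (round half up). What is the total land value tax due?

$11,071.57

1 Oct – 23 Dec 2009: 84 days at 1.8% → $535,000 × 1.8% × 84/365 = $2,216.2192
24 Dec 2009 – 30 Sep 2010: 281 days at 2.15% → $535,000 × 2.15% × 281/365 = $8,855.3493
Total = $11,071.5685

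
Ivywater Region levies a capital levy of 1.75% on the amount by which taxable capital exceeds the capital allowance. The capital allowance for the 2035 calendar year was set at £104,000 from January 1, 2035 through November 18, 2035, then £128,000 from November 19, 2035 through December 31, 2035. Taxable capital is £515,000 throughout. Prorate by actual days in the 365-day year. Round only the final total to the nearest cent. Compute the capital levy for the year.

£7,143.02

January 1 – November 18, 2035: 322 days, exemption £104,000 → (£515,000 − £104,000) × 1.75% × 322/365 = £6,345.1644
November 19 – December 31, 2035: 43 days, exemption £128,000 → (£515,000 − £128,000) × 1.75% × 43/365 = £797.8562
Total = £7,143.0205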